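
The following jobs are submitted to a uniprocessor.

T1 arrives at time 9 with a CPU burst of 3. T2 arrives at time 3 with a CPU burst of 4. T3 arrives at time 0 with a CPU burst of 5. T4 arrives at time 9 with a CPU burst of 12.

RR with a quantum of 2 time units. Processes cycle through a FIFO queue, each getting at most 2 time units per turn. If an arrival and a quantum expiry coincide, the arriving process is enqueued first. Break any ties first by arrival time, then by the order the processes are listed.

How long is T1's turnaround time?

Gantt: | T3 0-4 | T2 4-6 | T3 6-7 | T2 7-9 | T1 9-11 | T4 11-13 | T1 13-14 | T4 14-24 |
Completion: T1=14  T2=9  T3=7  T4=24
Turnaround(T1) = completion − arrival = 14 − 9 = 5

5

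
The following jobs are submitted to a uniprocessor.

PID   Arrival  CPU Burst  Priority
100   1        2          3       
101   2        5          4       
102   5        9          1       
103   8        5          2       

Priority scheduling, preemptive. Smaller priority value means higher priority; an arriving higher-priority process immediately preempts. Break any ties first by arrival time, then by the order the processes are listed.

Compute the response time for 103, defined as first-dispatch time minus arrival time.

Timeline: | idle 0-1 | 100 1-3 | 101 3-5 | 102 5-14 | 103 14-19 | 101 19-22 |
Completion: 100=3  101=22  102=14  103=19
Response(103) = first start − arrival = 14 − 8 = 6

6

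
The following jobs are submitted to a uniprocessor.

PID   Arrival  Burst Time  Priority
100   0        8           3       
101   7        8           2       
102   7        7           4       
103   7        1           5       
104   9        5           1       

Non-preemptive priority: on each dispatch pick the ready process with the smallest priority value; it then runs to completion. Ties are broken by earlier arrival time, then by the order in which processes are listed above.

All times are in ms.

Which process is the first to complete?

100

Gantt: | 100 0-8 | 101 8-16 | 104 16-21 | 102 21-28 | 103 28-29 |
Completion: 100=8  101=16  102=28  103=29  104=21
Turnaround (C−A): 100=8  101=9  102=21  103=22  104=12
Finish order: 100 → 101 → 104 → 102 → 103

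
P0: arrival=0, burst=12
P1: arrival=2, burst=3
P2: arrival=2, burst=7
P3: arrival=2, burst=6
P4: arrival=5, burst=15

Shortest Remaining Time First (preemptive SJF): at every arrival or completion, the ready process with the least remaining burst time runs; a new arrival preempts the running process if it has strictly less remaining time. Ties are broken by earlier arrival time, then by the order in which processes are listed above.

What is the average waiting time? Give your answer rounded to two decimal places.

10.20

Gantt: | P0 0-2 | P1 2-5 | P3 5-11 | P2 11-18 | P0 18-28 | P4 28-43 |
Completion: P0=28  P1=5  P2=18  P3=11  P4=43
Waiting times: P0=16, P1=0, P2=9, P3=3, P4=23
Average waiting = (16+0+9+3+23) / 5 = 51/5 = 10.20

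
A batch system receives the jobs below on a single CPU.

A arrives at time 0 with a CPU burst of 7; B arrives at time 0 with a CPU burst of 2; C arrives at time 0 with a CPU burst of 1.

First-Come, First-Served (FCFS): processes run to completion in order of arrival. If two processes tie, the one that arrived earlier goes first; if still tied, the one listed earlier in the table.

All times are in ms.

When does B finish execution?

Timeline: | A 0-7 | B 7-9 | C 9-10 |
Completion: A=7  B=9  C=10

9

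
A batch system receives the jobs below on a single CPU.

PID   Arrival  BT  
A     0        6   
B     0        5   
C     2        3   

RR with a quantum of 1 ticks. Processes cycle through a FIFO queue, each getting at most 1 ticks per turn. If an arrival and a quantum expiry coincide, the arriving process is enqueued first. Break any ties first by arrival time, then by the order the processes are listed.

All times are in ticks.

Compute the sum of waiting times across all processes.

Gantt: | A 0-1 | B 1-2 | A 2-3 | C 3-4 | B 4-5 | A 5-6 | C 6-7 | B 7-8 | A 8-9 | C 9-10 | B 10-11 | A 11-12 | B 12-13 | A 13-14 |
Completion: A=14  B=13  C=10
Waiting = turnaround − burst: A=8, B=8, C=5
Total waiting = 8 + 8 + 5 = 21

21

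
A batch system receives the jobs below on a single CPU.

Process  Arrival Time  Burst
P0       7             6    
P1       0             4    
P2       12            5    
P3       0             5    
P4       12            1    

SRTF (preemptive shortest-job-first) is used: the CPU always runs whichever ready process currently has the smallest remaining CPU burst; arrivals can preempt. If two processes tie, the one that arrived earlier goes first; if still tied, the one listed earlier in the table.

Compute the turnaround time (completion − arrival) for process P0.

9

Schedule: | P1 0-4 | P3 4-9 | P0 9-12 | P4 12-13 | P0 13-16 | P2 16-21 |
Completion: P0=16  P1=4  P2=21  P3=9  P4=13
Turnaround(P0) = completion − arrival = 16 − 7 = 9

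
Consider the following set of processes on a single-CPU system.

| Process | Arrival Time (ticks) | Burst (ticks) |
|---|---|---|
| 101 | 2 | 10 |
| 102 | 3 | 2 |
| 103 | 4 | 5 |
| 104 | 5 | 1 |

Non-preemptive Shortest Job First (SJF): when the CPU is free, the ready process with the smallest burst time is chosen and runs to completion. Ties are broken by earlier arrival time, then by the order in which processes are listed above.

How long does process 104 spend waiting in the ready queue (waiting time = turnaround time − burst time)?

7

Schedule: | idle 0-2 | 101 2-12 | 104 12-13 | 102 13-15 | 103 15-20 |
Completion: 101=12  102=15  103=20  104=13
Waiting(104) = turnaround − burst = 8 − 1 = 7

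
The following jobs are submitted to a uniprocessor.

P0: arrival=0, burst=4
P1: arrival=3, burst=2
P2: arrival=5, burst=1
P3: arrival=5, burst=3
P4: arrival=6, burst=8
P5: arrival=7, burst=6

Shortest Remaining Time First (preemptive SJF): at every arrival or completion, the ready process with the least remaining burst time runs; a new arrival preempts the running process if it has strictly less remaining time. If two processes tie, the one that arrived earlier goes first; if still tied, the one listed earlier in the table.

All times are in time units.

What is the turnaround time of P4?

Schedule: | P0 0-4 | P1 4-6 | P2 6-7 | P3 7-10 | P5 10-16 | P4 16-24 |
Completion: P0=4  P1=6  P2=7  P3=10  P4=24  P5=16
Turnaround (C−A): P0=4  P1=3  P2=2  P3=5  P4=18  P5=9
Turnaround(P4) = completion − arrival = 24 − 6 = 18

18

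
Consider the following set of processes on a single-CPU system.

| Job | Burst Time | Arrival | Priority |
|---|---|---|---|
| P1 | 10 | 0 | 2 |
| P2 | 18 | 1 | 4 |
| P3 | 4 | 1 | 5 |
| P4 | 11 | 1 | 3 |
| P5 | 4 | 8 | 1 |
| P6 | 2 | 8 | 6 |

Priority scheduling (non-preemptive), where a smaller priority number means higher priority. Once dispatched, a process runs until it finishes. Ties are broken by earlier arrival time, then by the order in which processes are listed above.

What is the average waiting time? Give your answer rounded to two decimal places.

Gantt: | P1 0-10 | P5 10-14 | P4 14-25 | P2 25-43 | P3 43-47 | P6 47-49 |
Completion: P1=10  P2=43  P3=47  P4=25  P5=14  P6=49
Waiting times: P1=0, P2=24, P3=42, P4=13, P5=2, P6=39
Average waiting = (0+24+42+13+2+39) / 6 = 120/6 = 20.00

20.00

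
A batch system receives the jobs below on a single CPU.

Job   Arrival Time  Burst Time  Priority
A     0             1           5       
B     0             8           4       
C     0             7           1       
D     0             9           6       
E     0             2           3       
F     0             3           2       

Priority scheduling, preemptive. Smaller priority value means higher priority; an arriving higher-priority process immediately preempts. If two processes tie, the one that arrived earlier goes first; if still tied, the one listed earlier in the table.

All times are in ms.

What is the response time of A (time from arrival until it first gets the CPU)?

Timeline: | C 0-7 | F 7-10 | E 10-12 | B 12-20 | A 20-21 | D 21-30 |
Completion: A=21  B=20  C=7  D=30  E=12  F=10
Response(A) = first start − arrival = 20 − 0 = 20

20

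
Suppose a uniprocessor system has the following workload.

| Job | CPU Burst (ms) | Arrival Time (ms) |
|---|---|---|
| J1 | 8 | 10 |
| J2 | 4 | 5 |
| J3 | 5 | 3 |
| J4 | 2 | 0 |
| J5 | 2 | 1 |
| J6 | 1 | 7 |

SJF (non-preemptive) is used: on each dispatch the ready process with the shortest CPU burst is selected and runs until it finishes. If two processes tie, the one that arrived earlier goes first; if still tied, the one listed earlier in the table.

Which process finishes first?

Timeline: | J4 0-2 | J5 2-4 | J3 4-9 | J6 9-10 | J2 10-14 | J1 14-22 |
Completion: J1=22  J2=14  J3=9  J4=2  J5=4  J6=10
Finish order: J4 → J5 → J3 → J6 → J2 → J1

J4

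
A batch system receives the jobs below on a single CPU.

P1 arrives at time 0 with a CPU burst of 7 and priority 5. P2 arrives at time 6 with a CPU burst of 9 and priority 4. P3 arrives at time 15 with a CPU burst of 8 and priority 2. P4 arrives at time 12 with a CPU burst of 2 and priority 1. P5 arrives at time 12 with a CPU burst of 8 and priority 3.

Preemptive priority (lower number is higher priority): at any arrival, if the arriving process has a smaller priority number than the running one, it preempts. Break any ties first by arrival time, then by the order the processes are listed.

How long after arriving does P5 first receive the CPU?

2

Schedule: | P1 0-6 | P2 6-12 | P4 12-14 | P5 14-15 | P3 15-23 | P5 23-30 | P2 30-33 | P1 33-34 |
Completion: P1=34  P2=33  P3=23  P4=14  P5=30
Turnaround (C−A): P1=34  P2=27  P3=8  P4=2  P5=18
Response(P5) = first start − arrival = 14 − 12 = 2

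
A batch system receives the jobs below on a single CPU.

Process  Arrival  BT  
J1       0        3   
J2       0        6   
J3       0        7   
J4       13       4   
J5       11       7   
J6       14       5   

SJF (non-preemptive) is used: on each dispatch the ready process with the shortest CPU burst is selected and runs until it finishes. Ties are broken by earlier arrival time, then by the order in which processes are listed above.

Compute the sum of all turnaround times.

67

Gantt: | J1 0-3 | J2 3-9 | J3 9-16 | J4 16-20 | J6 20-25 | J5 25-32 |
Completion: J1=3  J2=9  J3=16  J4=20  J5=32  J6=25
Turnaround = completion − arrival: J1=3, J2=9, J3=16, J4=7, J5=21, J6=11
Total turnaround = 3 + 9 + 16 + 7 + 21 + 11 = 67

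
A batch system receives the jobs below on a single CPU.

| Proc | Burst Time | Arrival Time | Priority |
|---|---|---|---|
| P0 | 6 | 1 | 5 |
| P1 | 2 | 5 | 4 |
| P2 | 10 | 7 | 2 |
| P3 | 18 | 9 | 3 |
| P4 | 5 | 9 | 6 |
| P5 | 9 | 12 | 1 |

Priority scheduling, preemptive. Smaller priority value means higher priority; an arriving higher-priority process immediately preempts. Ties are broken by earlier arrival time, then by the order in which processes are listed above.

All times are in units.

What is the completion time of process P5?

Schedule: | idle 0-1 | P0 1-5 | P1 5-7 | P2 7-12 | P5 12-21 | P2 21-26 | P3 26-44 | P0 44-46 | P4 46-51 |
Completion: P0=46  P1=7  P2=26  P3=44  P4=51  P5=21

21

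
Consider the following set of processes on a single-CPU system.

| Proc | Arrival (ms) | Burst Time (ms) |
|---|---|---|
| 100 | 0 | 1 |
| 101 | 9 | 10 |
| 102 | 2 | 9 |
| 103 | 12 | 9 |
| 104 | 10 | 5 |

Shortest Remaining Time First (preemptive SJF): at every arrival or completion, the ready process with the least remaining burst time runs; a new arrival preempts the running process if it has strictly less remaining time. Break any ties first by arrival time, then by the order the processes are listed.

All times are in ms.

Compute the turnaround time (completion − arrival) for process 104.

Schedule: | 100 0-1 | idle 1-2 | 102 2-11 | 104 11-16 | 103 16-25 | 101 25-35 |
Completion: 100=1  101=35  102=11  103=25  104=16
Turnaround(104) = completion − arrival = 16 − 10 = 6

6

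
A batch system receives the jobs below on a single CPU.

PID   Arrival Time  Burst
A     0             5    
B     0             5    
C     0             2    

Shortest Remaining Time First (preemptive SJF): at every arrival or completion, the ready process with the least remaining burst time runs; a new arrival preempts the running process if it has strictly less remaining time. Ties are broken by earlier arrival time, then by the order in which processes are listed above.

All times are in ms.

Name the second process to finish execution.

A

Gantt: | C 0-2 | A 2-7 | B 7-12 |
Completion: A=7  B=12  C=2
Finish order: C → A → B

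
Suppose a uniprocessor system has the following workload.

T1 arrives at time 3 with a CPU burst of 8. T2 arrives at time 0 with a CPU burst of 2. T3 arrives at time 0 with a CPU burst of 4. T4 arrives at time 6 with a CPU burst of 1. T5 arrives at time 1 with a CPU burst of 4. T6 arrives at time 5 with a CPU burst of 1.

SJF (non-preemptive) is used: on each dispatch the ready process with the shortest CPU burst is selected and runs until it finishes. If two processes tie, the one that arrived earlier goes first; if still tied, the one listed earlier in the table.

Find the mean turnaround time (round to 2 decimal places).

6.67

Schedule: | T2 0-2 | T3 2-6 | T6 6-7 | T4 7-8 | T5 8-12 | T1 12-20 |
Completion: T1=20  T2=2  T3=6  T4=8  T5=12  T6=7
Turnaround (C−A): T1=17  T2=2  T3=6  T4=2  T5=11  T6=2
Turnaround times: T1=17, T2=2, T3=6, T4=2, T5=11, T6=2
Average turnaround = (17+2+6+2+11+2) / 6 = 40/6 = 6.67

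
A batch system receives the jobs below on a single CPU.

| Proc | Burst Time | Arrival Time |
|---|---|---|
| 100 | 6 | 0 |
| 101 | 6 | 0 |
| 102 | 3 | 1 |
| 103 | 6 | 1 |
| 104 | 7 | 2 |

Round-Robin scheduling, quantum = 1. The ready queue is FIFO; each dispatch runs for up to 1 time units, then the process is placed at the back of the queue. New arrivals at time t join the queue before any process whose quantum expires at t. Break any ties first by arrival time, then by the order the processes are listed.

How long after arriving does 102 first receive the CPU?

1

Schedule: | 100 0-1 | 101 1-2 | 102 2-3 | 103 3-4 | 100 4-5 | 104 5-6 | 101 6-7 | 102 7-8 | 103 8-9 | 100 9-10 | 104 10-11 | 101 11-12 | 102 12-13 | 103 13-14 | 100 14-15 | 104 15-16 | 101 16-17 | 103 17-18 | 100 18-19 | 104 19-20 | 101 20-21 | 103 21-22 | 100 22-23 | 104 23-24 | 101 24-25 | 103 25-26 | 104 26-28 |
Completion: 100=23  101=25  102=13  103=26  104=28
Response(102) = first start − arrival = 2 − 1 = 1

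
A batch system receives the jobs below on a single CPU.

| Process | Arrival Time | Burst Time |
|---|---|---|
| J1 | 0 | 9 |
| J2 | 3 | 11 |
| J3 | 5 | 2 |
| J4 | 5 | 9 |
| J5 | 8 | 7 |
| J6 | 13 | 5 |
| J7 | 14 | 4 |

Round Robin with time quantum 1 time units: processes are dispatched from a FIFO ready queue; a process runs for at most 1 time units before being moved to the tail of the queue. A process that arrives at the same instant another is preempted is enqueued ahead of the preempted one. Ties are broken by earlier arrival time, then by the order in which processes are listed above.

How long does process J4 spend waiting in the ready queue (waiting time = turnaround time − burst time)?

32

Schedule: | J1 0-3 | J2 3-4 | J1 4-5 | J2 5-6 | J3 6-7 | J4 7-8 | J1 8-9 | J2 9-10 | J3 10-11 | J5 11-12 | J4 12-13 | J1 13-14 | J2 14-15 | J5 15-16 | J6 16-17 | J4 17-18 | J7 18-19 | J1 19-20 | J2 20-21 | J5 21-22 | J6 22-23 | J4 23-24 | J7 24-25 | J1 25-26 | J2 26-27 | J5 27-28 | J6 28-29 | J4 29-30 | J7 30-31 | J1 31-32 | J2 32-33 | J5 33-34 | J6 34-35 | J4 35-36 | J7 36-37 | J2 37-38 | J5 38-39 | J6 39-40 | J4 40-41 | J2 41-42 | J5 42-43 | J4 43-44 | J2 44-45 | J4 45-46 | J2 46-47 |
Completion: J1=32  J2=47  J3=11  J4=46  J5=43  J6=40  J7=37
Turnaround (C−A): J1=32  J2=44  J3=6  J4=41  J5=35  J6=27  J7=23
Waiting(J4) = turnaround − burst = 41 − 9 = 32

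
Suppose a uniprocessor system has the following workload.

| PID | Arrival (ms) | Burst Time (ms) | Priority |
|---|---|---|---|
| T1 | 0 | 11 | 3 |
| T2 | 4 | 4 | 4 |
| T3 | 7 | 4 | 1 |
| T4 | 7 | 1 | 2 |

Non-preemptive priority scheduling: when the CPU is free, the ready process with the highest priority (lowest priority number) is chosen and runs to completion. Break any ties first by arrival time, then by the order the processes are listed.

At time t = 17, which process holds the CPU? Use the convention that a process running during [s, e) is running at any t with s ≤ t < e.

T2

Timeline: | T1 0-11 | T3 11-15 | T4 15-16 | T2 16-20 |
Completion: T1=11  T2=20  T3=15  T4=16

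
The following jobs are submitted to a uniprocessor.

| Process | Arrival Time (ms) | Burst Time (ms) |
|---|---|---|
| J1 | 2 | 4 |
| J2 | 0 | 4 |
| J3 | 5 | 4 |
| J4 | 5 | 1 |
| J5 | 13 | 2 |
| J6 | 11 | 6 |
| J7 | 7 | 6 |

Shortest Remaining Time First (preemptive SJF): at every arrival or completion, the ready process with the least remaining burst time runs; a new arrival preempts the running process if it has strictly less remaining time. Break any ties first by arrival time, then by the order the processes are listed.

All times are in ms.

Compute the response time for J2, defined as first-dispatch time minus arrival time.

Schedule: | J2 0-4 | J1 4-5 | J4 5-6 | J1 6-9 | J3 9-13 | J5 13-15 | J7 15-21 | J6 21-27 |
Completion: J1=9  J2=4  J3=13  J4=6  J5=15  J6=27  J7=21
Turnaround (C−A): J1=7  J2=4  J3=8  J4=1  J5=2  J6=16  J7=14
Response(J2) = first start − arrival = 0 − 0 = 0

0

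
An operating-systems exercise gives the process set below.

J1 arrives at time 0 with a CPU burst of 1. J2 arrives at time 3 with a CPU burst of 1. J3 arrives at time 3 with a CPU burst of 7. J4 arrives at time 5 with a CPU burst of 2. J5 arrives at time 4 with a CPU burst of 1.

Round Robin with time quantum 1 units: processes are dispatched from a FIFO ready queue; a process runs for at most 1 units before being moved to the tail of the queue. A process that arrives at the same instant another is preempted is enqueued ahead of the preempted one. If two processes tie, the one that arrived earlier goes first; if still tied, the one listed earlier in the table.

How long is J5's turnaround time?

2

Schedule: | J1 0-1 | idle 1-3 | J2 3-4 | J3 4-5 | J5 5-6 | J4 6-7 | J3 7-8 | J4 8-9 | J3 9-14 |
Completion: J1=1  J2=4  J3=14  J4=9  J5=6
Turnaround (C−A): J1=1  J2=1  J3=11  J4=4  J5=2
Turnaround(J5) = completion − arrival = 6 − 4 = 2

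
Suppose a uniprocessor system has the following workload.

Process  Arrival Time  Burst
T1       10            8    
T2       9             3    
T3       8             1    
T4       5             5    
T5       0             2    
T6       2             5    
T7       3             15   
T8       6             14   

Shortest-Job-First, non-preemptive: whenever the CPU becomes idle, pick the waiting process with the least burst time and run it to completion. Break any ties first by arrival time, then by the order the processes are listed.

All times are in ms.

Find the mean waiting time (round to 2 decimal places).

8.63

Gantt: | T5 0-2 | T6 2-7 | T4 7-12 | T3 12-13 | T2 13-16 | T1 16-24 | T8 24-38 | T7 38-53 |
Completion: T1=24  T2=16  T3=13  T4=12  T5=2  T6=7  T7=53  T8=38
Waiting times: T1=6, T2=4, T3=4, T4=2, T5=0, T6=0, T7=35, T8=18
Average waiting = (6+4+4+2+0+0+35+18) / 8 = 69/8 = 8.63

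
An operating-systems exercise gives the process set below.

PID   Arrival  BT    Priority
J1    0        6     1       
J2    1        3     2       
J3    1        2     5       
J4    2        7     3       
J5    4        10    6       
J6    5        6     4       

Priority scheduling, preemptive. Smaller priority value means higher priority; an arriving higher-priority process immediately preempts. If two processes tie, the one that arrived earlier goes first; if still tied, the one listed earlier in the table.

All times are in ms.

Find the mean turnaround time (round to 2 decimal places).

16.33

Schedule: | J1 0-6 | J2 6-9 | J4 9-16 | J6 16-22 | J3 22-24 | J5 24-34 |
Completion: J1=6  J2=9  J3=24  J4=16  J5=34  J6=22
Turnaround (C−A): J1=6  J2=8  J3=23  J4=14  J5=30  J6=17
Turnaround times: J1=6, J2=8, J3=23, J4=14, J5=30, J6=17
Average turnaround = (6+8+23+14+30+17) / 6 = 98/6 = 16.33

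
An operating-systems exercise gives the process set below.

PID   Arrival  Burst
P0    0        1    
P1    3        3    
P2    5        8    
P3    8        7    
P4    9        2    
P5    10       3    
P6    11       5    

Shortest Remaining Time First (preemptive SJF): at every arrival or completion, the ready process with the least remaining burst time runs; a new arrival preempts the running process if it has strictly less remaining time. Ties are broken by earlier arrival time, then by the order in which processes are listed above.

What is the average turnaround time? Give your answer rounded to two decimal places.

8.57

Gantt: | P0 0-1 | idle 1-3 | P1 3-6 | P2 6-9 | P4 9-11 | P5 11-14 | P2 14-19 | P6 19-24 | P3 24-31 |
Completion: P0=1  P1=6  P2=19  P3=31  P4=11  P5=14  P6=24
Turnaround (C−A): P0=1  P1=3  P2=14  P3=23  P4=2  P5=4  P6=13
Turnaround times: P0=1, P1=3, P2=14, P3=23, P4=2, P5=4, P6=13
Average turnaround = (1+3+14+23+2+4+13) / 7 = 60/7 = 8.57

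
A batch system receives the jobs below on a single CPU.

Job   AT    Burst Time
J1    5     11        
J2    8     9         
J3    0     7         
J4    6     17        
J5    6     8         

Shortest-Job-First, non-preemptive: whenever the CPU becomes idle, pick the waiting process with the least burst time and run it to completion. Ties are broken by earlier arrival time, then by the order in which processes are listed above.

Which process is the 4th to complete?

J1

Gantt: | J3 0-7 | J5 7-15 | J2 15-24 | J1 24-35 | J4 35-52 |
Completion: J1=35  J2=24  J3=7  J4=52  J5=15
Turnaround (C−A): J1=30  J2=16  J3=7  J4=46  J5=9
Finish order: J3 → J5 → J2 → J1 → J4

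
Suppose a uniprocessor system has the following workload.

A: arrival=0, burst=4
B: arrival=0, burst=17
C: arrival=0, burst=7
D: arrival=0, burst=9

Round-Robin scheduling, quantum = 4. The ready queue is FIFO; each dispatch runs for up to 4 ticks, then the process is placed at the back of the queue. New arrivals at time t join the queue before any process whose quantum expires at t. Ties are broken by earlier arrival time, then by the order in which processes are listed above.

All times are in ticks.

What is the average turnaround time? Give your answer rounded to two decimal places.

24.00

Gantt: | A 0-4 | B 4-8 | C 8-12 | D 12-16 | B 16-20 | C 20-23 | D 23-27 | B 27-31 | D 31-32 | B 32-37 |
Completion: A=4  B=37  C=23  D=32
Turnaround times: A=4, B=37, C=23, D=32
Average turnaround = (4+37+23+32) / 4 = 96/4 = 24.00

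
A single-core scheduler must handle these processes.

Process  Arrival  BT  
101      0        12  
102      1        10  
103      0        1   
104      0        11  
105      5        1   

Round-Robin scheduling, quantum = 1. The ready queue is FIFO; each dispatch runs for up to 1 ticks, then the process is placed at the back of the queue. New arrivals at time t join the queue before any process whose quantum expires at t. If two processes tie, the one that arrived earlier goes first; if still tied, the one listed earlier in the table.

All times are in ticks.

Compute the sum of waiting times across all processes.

70

Schedule: | 101 0-1 | 103 1-2 | 104 2-3 | 102 3-4 | 101 4-5 | 104 5-6 | 102 6-7 | 105 7-8 | 101 8-9 | 104 9-10 | 102 10-11 | 101 11-12 | 104 12-13 | 102 13-14 | 101 14-15 | 104 15-16 | 102 16-17 | 101 17-18 | 104 18-19 | 102 19-20 | 101 20-21 | 104 21-22 | 102 22-23 | 101 23-24 | 104 24-25 | 102 25-26 | 101 26-27 | 104 27-28 | 102 28-29 | 101 29-30 | 104 30-31 | 102 31-32 | 101 32-33 | 104 33-34 | 101 34-35 |
Completion: 101=35  102=32  103=2  104=34  105=8
Turnaround (C−A): 101=35  102=31  103=2  104=34  105=3
Waiting = turnaround − burst: 101=23, 102=21, 103=1, 104=23, 105=2
Total waiting = 23 + 21 + 1 + 23 + 2 = 70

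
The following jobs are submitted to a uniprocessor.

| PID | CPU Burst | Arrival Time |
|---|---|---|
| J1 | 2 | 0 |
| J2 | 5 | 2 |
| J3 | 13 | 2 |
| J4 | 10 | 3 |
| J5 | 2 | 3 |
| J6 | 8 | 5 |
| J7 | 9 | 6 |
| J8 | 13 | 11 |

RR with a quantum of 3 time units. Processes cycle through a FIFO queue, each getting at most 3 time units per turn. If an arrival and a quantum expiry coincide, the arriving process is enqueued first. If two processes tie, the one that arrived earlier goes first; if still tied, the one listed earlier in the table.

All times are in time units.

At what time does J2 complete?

Gantt: | J1 0-2 | J2 2-5 | J3 5-8 | J4 8-11 | J5 11-13 | J6 13-16 | J2 16-18 | J7 18-21 | J3 21-24 | J8 24-27 | J4 27-30 | J6 30-33 | J7 33-36 | J3 36-39 | J8 39-42 | J4 42-45 | J6 45-47 | J7 47-50 | J3 50-53 | J8 53-56 | J4 56-57 | J3 57-58 | J8 58-62 |
Completion: J1=2  J2=18  J3=58  J4=57  J5=13  J6=47  J7=50  J8=62
Turnaround (C−A): J1=2  J2=16  J3=56  J4=54  J5=10  J6=42  J7=44  J8=51

18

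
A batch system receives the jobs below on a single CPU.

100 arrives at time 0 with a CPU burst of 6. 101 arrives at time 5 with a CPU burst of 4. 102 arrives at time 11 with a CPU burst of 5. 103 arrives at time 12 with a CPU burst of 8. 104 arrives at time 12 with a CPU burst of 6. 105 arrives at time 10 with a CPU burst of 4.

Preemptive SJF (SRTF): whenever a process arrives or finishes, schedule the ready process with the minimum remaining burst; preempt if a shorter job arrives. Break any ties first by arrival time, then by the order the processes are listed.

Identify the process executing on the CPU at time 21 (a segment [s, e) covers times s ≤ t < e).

Timeline: | 100 0-6 | 101 6-10 | 105 10-14 | 102 14-19 | 104 19-25 | 103 25-33 |
Completion: 100=6  101=10  102=19  103=33  104=25  105=14

104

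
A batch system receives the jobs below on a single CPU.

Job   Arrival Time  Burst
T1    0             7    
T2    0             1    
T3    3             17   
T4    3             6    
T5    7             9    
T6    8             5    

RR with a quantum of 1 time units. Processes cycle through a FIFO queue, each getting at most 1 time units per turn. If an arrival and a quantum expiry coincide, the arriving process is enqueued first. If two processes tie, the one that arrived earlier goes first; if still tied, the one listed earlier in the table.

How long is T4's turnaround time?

Gantt: | T1 0-1 | T2 1-2 | T1 2-3 | T3 3-4 | T4 4-5 | T1 5-6 | T3 6-7 | T4 7-8 | T1 8-9 | T5 9-10 | T3 10-11 | T6 11-12 | T4 12-13 | T1 13-14 | T5 14-15 | T3 15-16 | T6 16-17 | T4 17-18 | T1 18-19 | T5 19-20 | T3 20-21 | T6 21-22 | T4 22-23 | T1 23-24 | T5 24-25 | T3 25-26 | T6 26-27 | T4 27-28 | T5 28-29 | T3 29-30 | T6 30-31 | T5 31-32 | T3 32-33 | T5 33-34 | T3 34-35 | T5 35-36 | T3 36-37 | T5 37-38 | T3 38-45 |
Completion: T1=24  T2=2  T3=45  T4=28  T5=38  T6=31
Turnaround(T4) = completion − arrival = 28 − 3 = 25

25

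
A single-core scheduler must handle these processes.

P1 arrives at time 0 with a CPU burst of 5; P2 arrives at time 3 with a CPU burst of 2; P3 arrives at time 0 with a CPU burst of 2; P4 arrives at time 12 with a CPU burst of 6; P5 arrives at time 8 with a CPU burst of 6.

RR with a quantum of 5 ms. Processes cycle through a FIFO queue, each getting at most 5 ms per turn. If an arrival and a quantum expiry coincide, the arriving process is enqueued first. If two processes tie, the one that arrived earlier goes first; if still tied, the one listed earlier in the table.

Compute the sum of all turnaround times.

39

Schedule: | P1 0-5 | P3 5-7 | P2 7-9 | P5 9-14 | P4 14-19 | P5 19-20 | P4 20-21 |
Completion: P1=5  P2=9  P3=7  P4=21  P5=20
Turnaround = completion − arrival: P1=5, P2=6, P3=7, P4=9, P5=12
Total turnaround = 5 + 6 + 7 + 9 + 12 = 39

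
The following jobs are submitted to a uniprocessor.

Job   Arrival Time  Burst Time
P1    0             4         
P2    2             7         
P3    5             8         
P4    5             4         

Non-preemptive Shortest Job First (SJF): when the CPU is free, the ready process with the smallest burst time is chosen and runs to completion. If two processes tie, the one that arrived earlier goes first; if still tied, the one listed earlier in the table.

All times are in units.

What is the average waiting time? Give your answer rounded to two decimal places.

Gantt: | P1 0-4 | P2 4-11 | P4 11-15 | P3 15-23 |
Completion: P1=4  P2=11  P3=23  P4=15
Turnaround (C−A): P1=4  P2=9  P3=18  P4=10
Waiting times: P1=0, P2=2, P3=10, P4=6
Average waiting = (0+2+10+6) / 4 = 18/4 = 4.50

4.50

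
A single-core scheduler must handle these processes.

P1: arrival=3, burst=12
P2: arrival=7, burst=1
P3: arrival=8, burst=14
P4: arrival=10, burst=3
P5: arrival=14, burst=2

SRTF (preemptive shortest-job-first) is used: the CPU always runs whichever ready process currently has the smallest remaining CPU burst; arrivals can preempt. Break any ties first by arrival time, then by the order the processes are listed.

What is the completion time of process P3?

35

Timeline: | idle 0-3 | P1 3-7 | P2 7-8 | P1 8-10 | P4 10-13 | P1 13-14 | P5 14-16 | P1 16-21 | P3 21-35 |
Completion: P1=21  P2=8  P3=35  P4=13  P5=16
Turnaround (C−A): P1=18  P2=1  P3=27  P4=3  P5=2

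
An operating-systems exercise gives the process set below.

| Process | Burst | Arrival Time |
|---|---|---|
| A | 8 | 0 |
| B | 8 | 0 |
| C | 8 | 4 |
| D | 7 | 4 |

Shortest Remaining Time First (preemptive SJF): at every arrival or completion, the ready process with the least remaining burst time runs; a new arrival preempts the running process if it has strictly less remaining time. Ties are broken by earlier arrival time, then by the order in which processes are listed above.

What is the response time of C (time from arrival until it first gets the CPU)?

19

Gantt: | A 0-8 | D 8-15 | B 15-23 | C 23-31 |
Completion: A=8  B=23  C=31  D=15
Turnaround (C−A): A=8  B=23  C=27  D=11
Response(C) = first start − arrival = 23 − 4 = 19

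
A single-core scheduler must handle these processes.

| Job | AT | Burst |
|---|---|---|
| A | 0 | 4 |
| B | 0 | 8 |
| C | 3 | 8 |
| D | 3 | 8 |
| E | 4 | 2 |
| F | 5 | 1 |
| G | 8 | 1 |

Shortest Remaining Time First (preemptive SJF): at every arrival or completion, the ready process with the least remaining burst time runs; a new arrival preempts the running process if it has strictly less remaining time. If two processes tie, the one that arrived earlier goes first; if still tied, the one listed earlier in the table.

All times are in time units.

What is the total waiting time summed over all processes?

43

Gantt: | A 0-4 | E 4-6 | F 6-7 | B 7-8 | G 8-9 | B 9-16 | C 16-24 | D 24-32 |
Completion: A=4  B=16  C=24  D=32  E=6  F=7  G=9
Turnaround (C−A): A=4  B=16  C=21  D=29  E=2  F=2  G=1
Waiting = turnaround − burst: A=0, B=8, C=13, D=21, E=0, F=1, G=0
Total waiting = 0 + 8 + 13 + 21 + 0 + 1 + 0 = 43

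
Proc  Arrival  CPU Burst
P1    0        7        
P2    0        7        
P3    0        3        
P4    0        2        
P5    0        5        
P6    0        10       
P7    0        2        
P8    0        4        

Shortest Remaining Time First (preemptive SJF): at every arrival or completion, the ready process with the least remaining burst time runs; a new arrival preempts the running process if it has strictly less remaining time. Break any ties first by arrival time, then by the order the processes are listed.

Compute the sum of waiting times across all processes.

Schedule: | P4 0-2 | P7 2-4 | P3 4-7 | P8 7-11 | P5 11-16 | P1 16-23 | P2 23-30 | P6 30-40 |
Completion: P1=23  P2=30  P3=7  P4=2  P5=16  P6=40  P7=4  P8=11
Turnaround (C−A): P1=23  P2=30  P3=7  P4=2  P5=16  P6=40  P7=4  P8=11
Waiting = turnaround − burst: P1=16, P2=23, P3=4, P4=0, P5=11, P6=30, P7=2, P8=7
Total waiting = 16 + 23 + 4 + 0 + 11 + 30 + 2 + 7 = 93

93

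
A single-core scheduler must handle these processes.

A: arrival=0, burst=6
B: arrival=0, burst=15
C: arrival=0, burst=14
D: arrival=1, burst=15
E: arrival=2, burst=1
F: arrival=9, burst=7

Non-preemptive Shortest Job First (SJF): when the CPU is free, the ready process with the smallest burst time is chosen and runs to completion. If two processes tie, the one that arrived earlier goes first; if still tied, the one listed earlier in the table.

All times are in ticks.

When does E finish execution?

7

Gantt: | A 0-6 | E 6-7 | C 7-21 | F 21-28 | B 28-43 | D 43-58 |
Completion: A=6  B=43  C=21  D=58  E=7  F=28
Turnaround (C−A): A=6  B=43  C=21  D=57  E=5  F=19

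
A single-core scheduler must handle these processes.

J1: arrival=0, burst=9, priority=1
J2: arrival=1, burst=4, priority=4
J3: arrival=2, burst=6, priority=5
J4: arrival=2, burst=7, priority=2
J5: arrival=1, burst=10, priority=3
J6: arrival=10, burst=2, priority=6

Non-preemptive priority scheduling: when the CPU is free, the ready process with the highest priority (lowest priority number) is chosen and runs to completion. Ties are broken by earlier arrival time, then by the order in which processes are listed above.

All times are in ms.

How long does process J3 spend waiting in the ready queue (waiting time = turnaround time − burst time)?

Schedule: | J1 0-9 | J4 9-16 | J5 16-26 | J2 26-30 | J3 30-36 | J6 36-38 |
Completion: J1=9  J2=30  J3=36  J4=16  J5=26  J6=38
Turnaround (C−A): J1=9  J2=29  J3=34  J4=14  J5=25  J6=28
Waiting(J3) = turnaround − burst = 34 − 6 = 28

28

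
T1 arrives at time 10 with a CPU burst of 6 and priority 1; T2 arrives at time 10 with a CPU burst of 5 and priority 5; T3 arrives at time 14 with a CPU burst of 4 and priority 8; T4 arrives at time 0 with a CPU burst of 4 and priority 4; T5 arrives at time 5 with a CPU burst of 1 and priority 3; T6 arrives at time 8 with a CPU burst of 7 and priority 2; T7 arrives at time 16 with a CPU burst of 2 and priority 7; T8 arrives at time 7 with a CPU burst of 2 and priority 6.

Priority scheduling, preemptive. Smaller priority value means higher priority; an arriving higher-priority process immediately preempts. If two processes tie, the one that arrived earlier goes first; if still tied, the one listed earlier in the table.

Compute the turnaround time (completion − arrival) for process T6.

13

Gantt: | T4 0-4 | idle 4-5 | T5 5-6 | idle 6-7 | T8 7-8 | T6 8-10 | T1 10-16 | T6 16-21 | T2 21-26 | T8 26-27 | T7 27-29 | T3 29-33 |
Completion: T1=16  T2=26  T3=33  T4=4  T5=6  T6=21  T7=29  T8=27
Turnaround(T6) = completion − arrival = 21 − 8 = 13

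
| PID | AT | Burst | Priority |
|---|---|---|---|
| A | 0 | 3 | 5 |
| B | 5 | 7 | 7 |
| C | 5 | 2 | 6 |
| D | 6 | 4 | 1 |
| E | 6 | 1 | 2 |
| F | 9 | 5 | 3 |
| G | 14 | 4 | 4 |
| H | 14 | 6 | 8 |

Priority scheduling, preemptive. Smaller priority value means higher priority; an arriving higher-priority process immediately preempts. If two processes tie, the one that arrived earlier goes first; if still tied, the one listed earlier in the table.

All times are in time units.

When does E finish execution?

11

Schedule: | A 0-3 | idle 3-5 | C 5-6 | D 6-10 | E 10-11 | F 11-16 | G 16-20 | C 20-21 | B 21-28 | H 28-34 |
Completion: A=3  B=28  C=21  D=10  E=11  F=16  G=20  H=34
Turnaround (C−A): A=3  B=23  C=16  D=4  E=5  F=7  G=6  H=20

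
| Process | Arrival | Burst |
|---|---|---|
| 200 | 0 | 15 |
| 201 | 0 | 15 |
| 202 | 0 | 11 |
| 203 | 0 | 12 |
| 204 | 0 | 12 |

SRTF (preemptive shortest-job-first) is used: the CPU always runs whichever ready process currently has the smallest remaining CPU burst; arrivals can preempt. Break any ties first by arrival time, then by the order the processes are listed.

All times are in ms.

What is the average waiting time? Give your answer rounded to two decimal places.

23.80

Timeline: | 202 0-11 | 203 11-23 | 204 23-35 | 200 35-50 | 201 50-65 |
Completion: 200=50  201=65  202=11  203=23  204=35
Waiting times: 200=35, 201=50, 202=0, 203=11, 204=23
Average waiting = (35+50+0+11+23) / 5 = 119/5 = 23.80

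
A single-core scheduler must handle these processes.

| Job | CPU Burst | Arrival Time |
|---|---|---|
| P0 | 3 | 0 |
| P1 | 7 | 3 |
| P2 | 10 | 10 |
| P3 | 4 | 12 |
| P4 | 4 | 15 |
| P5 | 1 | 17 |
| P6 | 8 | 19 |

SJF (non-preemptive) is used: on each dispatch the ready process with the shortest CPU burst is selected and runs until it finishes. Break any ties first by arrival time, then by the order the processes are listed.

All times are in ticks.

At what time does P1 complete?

10

Timeline: | P0 0-3 | P1 3-10 | P2 10-20 | P5 20-21 | P3 21-25 | P4 25-29 | P6 29-37 |
Completion: P0=3  P1=10  P2=20  P3=25  P4=29  P5=21  P6=37
Turnaround (C−A): P0=3  P1=7  P2=10  P3=13  P4=14  P5=4  P6=18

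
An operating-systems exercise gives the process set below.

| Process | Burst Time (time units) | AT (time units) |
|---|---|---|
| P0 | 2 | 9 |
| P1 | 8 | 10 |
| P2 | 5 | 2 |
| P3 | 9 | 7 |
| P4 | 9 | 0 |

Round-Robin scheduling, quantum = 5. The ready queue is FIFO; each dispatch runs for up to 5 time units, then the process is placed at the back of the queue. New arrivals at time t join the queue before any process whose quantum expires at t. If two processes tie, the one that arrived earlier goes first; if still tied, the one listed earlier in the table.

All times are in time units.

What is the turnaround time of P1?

Timeline: | P4 0-5 | P2 5-10 | P4 10-14 | P3 14-19 | P0 19-21 | P1 21-26 | P3 26-30 | P1 30-33 |
Completion: P0=21  P1=33  P2=10  P3=30  P4=14
Turnaround(P1) = completion − arrival = 33 − 10 = 23

23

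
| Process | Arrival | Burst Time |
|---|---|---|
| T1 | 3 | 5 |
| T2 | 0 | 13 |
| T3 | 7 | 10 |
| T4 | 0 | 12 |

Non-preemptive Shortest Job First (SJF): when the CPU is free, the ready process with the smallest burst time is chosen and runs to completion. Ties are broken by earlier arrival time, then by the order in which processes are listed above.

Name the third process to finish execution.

Timeline: | T4 0-12 | T1 12-17 | T3 17-27 | T2 27-40 |
Completion: T1=17  T2=40  T3=27  T4=12
Turnaround (C−A): T1=14  T2=40  T3=20  T4=12
Finish order: T4 → T1 → T3 → T2

T3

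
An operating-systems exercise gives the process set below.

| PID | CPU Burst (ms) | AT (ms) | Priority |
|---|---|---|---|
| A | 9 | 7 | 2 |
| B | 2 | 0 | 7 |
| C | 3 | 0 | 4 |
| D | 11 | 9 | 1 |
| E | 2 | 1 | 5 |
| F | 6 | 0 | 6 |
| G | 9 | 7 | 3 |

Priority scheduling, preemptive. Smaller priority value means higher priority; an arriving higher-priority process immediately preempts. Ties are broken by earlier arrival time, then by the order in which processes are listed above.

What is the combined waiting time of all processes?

Gantt: | C 0-3 | E 3-5 | F 5-7 | A 7-9 | D 9-20 | A 20-27 | G 27-36 | F 36-40 | B 40-42 |
Completion: A=27  B=42  C=3  D=20  E=5  F=40  G=36
Turnaround (C−A): A=20  B=42  C=3  D=11  E=4  F=40  G=29
Waiting = turnaround − burst: A=11, B=40, C=0, D=0, E=2, F=34, G=20
Total waiting = 11 + 40 + 0 + 0 + 2 + 34 + 20 = 107

107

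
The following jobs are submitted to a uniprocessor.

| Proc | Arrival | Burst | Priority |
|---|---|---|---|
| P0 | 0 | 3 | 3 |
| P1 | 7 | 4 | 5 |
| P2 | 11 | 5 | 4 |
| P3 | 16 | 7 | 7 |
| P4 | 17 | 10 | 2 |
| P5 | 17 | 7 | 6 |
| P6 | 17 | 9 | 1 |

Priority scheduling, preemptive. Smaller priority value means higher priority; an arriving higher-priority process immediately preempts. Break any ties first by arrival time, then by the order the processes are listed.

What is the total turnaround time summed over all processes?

99

Schedule: | P0 0-3 | idle 3-7 | P1 7-11 | P2 11-16 | P3 16-17 | P6 17-26 | P4 26-36 | P5 36-43 | P3 43-49 |
Completion: P0=3  P1=11  P2=16  P3=49  P4=36  P5=43  P6=26
Turnaround (C−A): P0=3  P1=4  P2=5  P3=33  P4=19  P5=26  P6=9
Turnaround = completion − arrival: P0=3, P1=4, P2=5, P3=33, P4=19, P5=26, P6=9
Total turnaround = 3 + 4 + 5 + 33 + 19 + 26 + 9 = 99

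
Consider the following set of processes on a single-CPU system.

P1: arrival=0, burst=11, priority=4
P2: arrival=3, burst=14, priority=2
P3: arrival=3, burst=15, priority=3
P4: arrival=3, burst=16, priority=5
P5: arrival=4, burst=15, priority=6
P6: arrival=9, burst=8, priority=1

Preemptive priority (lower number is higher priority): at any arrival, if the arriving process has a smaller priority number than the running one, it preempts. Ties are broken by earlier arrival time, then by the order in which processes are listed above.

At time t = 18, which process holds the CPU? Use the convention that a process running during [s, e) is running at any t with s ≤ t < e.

P2

Gantt: | P1 0-3 | P2 3-9 | P6 9-17 | P2 17-25 | P3 25-40 | P1 40-48 | P4 48-64 | P5 64-79 |
Completion: P1=48  P2=25  P3=40  P4=64  P5=79  P6=17
Turnaround (C−A): P1=48  P2=22  P3=37  P4=61  P5=75  P6=8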